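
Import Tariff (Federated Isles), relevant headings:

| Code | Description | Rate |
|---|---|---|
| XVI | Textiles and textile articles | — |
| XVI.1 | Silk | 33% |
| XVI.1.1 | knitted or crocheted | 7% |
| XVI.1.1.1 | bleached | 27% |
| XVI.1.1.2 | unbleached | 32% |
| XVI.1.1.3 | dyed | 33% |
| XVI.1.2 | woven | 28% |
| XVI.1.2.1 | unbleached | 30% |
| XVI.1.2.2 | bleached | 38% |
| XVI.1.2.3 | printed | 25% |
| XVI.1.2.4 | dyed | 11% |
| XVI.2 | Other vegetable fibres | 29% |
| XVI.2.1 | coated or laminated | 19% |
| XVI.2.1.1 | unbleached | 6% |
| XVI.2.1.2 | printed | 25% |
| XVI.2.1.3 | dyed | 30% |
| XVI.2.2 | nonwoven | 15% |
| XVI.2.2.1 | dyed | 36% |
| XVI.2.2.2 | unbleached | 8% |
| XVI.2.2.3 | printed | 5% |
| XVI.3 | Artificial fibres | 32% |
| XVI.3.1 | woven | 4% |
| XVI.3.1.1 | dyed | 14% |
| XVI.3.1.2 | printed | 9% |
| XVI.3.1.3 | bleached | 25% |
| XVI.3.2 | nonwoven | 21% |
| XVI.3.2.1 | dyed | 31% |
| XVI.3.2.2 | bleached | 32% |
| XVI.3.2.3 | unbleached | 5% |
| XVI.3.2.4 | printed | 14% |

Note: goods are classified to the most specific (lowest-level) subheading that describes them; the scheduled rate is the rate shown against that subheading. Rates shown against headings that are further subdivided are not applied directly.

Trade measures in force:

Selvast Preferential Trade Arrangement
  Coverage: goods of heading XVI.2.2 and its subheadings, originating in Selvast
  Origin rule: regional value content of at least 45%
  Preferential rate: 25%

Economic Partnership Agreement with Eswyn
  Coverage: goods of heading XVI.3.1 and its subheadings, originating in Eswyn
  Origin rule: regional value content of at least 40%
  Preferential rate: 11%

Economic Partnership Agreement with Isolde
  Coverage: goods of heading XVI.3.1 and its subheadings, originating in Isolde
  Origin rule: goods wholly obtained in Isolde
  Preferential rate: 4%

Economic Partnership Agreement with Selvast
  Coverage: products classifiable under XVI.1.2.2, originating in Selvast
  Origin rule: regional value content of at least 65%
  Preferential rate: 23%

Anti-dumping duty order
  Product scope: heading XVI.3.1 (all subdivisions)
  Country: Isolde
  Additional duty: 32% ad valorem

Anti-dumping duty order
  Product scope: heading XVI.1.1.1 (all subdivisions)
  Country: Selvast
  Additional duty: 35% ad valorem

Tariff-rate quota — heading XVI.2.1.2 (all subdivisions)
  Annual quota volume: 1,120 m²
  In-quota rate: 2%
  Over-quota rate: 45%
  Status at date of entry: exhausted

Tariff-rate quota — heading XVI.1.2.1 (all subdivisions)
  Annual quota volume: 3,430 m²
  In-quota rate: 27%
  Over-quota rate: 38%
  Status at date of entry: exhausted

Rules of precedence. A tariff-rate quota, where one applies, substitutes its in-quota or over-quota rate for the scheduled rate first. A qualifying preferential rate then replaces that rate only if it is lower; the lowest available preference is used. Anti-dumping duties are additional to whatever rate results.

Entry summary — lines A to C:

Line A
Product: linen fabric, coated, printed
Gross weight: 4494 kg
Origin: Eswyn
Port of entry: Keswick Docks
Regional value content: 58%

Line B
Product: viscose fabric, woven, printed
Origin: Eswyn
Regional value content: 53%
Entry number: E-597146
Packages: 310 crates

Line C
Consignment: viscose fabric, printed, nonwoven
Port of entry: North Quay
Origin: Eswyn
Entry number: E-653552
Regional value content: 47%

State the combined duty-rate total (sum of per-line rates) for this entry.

Line A: linen → XVI.2; coated → XVI.2.1; printed → XVI.2.1.2. Scheduled 25%. quota on XVI.2.1.2 exhausted → over-quota 45%; Eswyn agreement on XVI.3.1: XVI.2.1.2 not covered. → 45%.
Line B: viscose → XVI.3; woven → XVI.3.1; printed → XVI.3.1.2. Scheduled 9%. Eswyn agreement on XVI.3.1: RVC ≥ 40% → 11% available; preference 11% not lower than 9% → no reduction. → 9%.
Line C: viscose → XVI.3; nonwoven → XVI.3.2; printed → XVI.3.2.4. Scheduled 14%. Eswyn agreement on XVI.3.1: XVI.3.2.4 not covered. → 14%.
Sum: 45% + 9% + 14% = 68%.

68%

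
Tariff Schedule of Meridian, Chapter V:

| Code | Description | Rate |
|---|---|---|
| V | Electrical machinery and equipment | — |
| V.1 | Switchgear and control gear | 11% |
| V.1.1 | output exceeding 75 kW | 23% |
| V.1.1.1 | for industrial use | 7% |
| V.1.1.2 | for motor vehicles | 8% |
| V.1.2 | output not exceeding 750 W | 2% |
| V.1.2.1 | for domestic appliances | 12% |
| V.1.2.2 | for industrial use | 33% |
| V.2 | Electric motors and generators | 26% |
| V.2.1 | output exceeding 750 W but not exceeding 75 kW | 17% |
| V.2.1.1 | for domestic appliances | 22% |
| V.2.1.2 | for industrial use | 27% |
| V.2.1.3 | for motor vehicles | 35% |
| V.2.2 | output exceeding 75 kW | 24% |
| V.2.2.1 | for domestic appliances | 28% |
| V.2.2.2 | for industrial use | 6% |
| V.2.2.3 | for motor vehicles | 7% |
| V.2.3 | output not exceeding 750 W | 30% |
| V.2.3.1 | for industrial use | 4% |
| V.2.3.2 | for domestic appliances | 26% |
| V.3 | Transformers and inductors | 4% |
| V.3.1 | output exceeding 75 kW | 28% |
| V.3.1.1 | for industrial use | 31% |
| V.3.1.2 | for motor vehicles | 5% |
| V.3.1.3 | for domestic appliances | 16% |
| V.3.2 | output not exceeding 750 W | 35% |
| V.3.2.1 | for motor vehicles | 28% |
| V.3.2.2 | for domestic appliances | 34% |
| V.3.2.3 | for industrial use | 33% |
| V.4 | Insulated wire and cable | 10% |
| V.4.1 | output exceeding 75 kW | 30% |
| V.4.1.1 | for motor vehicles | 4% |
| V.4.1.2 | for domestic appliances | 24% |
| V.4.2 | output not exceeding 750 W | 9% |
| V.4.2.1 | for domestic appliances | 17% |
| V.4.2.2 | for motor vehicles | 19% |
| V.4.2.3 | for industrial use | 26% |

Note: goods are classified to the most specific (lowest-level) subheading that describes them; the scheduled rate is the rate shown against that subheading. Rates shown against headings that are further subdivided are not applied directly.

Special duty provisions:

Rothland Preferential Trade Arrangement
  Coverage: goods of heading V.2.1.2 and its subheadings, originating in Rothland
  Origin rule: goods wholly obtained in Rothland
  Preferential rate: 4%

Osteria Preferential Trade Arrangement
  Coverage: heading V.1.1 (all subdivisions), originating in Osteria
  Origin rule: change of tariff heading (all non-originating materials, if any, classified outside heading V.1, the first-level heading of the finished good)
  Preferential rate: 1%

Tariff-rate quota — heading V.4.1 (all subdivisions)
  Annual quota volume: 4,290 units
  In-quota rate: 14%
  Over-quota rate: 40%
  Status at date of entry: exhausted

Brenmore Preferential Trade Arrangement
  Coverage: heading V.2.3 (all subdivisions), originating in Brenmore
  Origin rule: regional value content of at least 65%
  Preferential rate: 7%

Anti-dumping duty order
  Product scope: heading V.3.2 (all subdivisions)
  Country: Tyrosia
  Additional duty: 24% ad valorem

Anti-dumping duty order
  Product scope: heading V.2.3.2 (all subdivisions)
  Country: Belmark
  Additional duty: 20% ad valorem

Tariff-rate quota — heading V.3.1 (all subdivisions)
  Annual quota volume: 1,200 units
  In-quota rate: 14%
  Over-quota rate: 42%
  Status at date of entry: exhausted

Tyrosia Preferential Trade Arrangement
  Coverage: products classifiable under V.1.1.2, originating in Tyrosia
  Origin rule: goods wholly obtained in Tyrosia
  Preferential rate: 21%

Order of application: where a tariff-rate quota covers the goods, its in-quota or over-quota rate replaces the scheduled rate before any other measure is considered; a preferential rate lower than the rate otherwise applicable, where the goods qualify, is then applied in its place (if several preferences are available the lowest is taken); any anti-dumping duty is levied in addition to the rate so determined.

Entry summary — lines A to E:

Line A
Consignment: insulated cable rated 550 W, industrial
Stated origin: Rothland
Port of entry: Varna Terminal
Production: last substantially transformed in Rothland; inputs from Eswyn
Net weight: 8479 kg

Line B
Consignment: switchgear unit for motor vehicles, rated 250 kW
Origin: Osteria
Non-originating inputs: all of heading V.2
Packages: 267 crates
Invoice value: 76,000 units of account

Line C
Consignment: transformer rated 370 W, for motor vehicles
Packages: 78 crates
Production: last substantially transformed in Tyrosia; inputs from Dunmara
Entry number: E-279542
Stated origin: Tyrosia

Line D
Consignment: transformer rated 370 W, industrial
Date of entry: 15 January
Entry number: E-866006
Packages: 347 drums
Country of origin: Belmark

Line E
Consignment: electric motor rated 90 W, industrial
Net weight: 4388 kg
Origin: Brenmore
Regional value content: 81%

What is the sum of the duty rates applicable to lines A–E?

116%

Line A: insulated cable → V.4; rated 550 W → V.4.2; industrial → V.4.2.3. Scheduled 26%. Rothland agreement on V.2.1.2: V.4.2.3 not covered. → 26%.
Line B: switchgear unit → V.1; rated 250 kW → V.1.1; for motor vehicles → V.1.1.2. Scheduled 8%. Osteria agreement on V.1.1: CTH met → 1% available; preferential 1%. → 1%.
Line C: transformer → V.3; rated 370 W → V.3.2; for motor vehicles → V.3.2.1. Scheduled 28%. Tyrosia agreement on V.1.1.2: V.3.2.1 not covered; anti-dumping (Tyrosia, V.3.2): +24%; total 28% + 24% = 52%. → 52%.
Line D: transformer → V.3; rated 370 W → V.3.2; industrial → V.3.2.3. Scheduled 33%. No special measure applies. → 33%.
Line E: electric motor → V.2; rated 90 W → V.2.3; industrial → V.2.3.1. Scheduled 4%. Brenmore agreement on V.2.3: RVC ≥ 65% → 7% available; preference 7% not lower than 4% → no reduction. → 4%.
Sum: 26% + 1% + 52% + 33% + 4% = 116%.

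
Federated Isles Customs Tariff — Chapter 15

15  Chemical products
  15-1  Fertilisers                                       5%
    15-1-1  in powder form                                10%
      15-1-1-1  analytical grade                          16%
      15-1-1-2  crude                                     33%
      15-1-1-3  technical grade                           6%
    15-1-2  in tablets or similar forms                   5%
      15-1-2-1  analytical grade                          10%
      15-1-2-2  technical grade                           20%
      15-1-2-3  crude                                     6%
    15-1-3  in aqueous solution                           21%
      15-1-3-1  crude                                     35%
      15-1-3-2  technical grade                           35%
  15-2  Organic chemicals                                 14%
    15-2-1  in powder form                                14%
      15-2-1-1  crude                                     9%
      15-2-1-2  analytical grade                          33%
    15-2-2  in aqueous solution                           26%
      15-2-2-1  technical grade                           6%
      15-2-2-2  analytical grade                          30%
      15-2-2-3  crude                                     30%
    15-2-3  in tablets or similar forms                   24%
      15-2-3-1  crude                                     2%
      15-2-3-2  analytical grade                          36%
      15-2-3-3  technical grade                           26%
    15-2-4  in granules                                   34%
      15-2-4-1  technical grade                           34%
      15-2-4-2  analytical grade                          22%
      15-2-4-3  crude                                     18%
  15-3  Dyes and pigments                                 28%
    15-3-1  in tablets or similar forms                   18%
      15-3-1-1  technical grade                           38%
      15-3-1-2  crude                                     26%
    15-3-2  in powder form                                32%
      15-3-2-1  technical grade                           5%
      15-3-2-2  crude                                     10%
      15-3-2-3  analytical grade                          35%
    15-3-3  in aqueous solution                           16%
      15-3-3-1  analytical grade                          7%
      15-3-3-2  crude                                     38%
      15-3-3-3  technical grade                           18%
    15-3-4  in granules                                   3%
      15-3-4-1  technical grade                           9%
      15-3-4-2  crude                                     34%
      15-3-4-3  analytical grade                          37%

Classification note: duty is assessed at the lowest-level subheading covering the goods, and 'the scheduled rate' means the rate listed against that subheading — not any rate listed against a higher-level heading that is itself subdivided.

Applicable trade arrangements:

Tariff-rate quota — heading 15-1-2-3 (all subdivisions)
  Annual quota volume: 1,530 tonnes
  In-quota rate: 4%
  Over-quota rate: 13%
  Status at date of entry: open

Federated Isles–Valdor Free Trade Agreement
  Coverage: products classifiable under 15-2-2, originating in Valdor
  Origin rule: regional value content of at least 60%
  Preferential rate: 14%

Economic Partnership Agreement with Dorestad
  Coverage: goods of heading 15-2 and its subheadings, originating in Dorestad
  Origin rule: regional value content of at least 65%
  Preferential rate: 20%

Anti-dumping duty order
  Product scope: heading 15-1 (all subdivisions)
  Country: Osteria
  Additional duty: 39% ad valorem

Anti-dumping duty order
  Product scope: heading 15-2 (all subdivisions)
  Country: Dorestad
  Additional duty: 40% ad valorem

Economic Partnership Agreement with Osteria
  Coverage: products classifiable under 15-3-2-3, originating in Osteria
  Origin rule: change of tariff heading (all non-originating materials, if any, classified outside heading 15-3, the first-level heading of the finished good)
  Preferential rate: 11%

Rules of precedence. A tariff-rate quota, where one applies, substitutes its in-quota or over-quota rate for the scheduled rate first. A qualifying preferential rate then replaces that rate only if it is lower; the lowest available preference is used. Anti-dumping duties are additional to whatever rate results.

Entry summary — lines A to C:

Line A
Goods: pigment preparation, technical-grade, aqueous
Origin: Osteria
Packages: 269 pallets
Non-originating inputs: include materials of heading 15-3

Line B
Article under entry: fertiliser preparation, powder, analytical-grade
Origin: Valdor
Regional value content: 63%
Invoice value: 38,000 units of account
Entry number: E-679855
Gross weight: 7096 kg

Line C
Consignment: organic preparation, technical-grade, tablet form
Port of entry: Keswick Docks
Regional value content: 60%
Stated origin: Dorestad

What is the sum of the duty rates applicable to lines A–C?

100%

Line A: pigment → 15-3; aqueous → 15-3-3; technical-grade → 15-3-3-3. Scheduled 18%. Osteria agreement on 15-3-2-3: 15-3-3-3 not covered. → 18%.
Line B: fertiliser → 15-1; powder → 15-1-1; analytical-grade → 15-1-1-1. Scheduled 16%. Valdor agreement on 15-2-2: 15-1-1-1 not covered. → 16%.
Line C: organic → 15-2; tablet form → 15-2-3; technical-grade → 15-2-3-3. Scheduled 26%. Dorestad agreement on 15-2: RVC < 65%; anti-dumping (Dorestad, 15-2): +40%; total 26% + 40% = 66%. → 66%.
Sum: 18% + 16% + 66% = 100%.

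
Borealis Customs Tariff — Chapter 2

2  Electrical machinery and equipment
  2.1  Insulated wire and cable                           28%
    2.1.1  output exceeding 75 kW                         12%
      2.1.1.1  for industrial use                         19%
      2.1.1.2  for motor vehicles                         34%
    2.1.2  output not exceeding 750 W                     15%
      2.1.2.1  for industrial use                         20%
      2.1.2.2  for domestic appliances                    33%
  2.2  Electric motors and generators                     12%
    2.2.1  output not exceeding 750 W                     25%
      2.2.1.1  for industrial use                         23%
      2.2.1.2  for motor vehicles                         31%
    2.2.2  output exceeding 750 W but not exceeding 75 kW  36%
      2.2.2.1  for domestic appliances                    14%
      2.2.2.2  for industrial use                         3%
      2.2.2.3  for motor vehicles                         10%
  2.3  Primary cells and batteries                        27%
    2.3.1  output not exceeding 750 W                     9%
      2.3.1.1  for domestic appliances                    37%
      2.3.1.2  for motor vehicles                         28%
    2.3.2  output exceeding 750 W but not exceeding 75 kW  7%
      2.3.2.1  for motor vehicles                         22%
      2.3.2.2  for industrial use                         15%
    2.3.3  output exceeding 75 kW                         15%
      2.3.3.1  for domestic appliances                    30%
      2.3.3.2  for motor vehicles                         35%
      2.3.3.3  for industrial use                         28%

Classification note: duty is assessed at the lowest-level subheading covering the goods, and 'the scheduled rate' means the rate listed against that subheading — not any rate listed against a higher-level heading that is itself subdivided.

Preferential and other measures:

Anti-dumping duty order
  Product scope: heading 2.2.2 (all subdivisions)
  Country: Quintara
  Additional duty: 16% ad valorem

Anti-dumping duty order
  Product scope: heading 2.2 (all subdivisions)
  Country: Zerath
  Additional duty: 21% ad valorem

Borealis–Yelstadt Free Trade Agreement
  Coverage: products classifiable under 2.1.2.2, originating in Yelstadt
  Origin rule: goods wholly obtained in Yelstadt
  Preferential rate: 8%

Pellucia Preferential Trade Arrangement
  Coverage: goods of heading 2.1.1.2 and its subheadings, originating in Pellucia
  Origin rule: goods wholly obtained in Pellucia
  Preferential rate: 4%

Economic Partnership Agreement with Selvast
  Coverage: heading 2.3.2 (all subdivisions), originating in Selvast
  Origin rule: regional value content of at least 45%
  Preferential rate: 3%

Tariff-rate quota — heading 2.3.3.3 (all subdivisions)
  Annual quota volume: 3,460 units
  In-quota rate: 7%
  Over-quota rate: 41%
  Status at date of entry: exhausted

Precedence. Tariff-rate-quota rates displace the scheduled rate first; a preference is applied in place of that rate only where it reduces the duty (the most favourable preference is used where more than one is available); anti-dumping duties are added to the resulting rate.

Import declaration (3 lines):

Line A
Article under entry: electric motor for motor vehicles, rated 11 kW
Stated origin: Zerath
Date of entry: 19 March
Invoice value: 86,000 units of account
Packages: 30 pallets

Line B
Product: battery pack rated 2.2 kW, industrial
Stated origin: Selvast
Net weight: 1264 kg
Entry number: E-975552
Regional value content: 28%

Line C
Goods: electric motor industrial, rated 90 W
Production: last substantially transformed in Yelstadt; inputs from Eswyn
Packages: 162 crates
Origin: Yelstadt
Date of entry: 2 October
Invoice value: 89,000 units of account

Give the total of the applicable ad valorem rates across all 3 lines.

69%

Line A: electric motor → 2.2; rated 11 kW → 2.2.2; for motor vehicles → 2.2.2.3. Scheduled 10%. anti-dumping (Zerath, 2.2): +21%; total 10% + 21% = 31%. → 31%.
Line B: battery pack → 2.3; rated 2.2 kW → 2.3.2; industrial → 2.3.2.2. Scheduled 15%. Selvast agreement on 2.3.2: RVC < 45%. → 15%.
Line C: electric motor → 2.2; rated 90 W → 2.2.1; industrial → 2.2.1.1. Scheduled 23%. Yelstadt agreement on 2.1.2.2: 2.2.1.1 not covered. → 23%.
Sum: 31% + 15% + 23% = 69%.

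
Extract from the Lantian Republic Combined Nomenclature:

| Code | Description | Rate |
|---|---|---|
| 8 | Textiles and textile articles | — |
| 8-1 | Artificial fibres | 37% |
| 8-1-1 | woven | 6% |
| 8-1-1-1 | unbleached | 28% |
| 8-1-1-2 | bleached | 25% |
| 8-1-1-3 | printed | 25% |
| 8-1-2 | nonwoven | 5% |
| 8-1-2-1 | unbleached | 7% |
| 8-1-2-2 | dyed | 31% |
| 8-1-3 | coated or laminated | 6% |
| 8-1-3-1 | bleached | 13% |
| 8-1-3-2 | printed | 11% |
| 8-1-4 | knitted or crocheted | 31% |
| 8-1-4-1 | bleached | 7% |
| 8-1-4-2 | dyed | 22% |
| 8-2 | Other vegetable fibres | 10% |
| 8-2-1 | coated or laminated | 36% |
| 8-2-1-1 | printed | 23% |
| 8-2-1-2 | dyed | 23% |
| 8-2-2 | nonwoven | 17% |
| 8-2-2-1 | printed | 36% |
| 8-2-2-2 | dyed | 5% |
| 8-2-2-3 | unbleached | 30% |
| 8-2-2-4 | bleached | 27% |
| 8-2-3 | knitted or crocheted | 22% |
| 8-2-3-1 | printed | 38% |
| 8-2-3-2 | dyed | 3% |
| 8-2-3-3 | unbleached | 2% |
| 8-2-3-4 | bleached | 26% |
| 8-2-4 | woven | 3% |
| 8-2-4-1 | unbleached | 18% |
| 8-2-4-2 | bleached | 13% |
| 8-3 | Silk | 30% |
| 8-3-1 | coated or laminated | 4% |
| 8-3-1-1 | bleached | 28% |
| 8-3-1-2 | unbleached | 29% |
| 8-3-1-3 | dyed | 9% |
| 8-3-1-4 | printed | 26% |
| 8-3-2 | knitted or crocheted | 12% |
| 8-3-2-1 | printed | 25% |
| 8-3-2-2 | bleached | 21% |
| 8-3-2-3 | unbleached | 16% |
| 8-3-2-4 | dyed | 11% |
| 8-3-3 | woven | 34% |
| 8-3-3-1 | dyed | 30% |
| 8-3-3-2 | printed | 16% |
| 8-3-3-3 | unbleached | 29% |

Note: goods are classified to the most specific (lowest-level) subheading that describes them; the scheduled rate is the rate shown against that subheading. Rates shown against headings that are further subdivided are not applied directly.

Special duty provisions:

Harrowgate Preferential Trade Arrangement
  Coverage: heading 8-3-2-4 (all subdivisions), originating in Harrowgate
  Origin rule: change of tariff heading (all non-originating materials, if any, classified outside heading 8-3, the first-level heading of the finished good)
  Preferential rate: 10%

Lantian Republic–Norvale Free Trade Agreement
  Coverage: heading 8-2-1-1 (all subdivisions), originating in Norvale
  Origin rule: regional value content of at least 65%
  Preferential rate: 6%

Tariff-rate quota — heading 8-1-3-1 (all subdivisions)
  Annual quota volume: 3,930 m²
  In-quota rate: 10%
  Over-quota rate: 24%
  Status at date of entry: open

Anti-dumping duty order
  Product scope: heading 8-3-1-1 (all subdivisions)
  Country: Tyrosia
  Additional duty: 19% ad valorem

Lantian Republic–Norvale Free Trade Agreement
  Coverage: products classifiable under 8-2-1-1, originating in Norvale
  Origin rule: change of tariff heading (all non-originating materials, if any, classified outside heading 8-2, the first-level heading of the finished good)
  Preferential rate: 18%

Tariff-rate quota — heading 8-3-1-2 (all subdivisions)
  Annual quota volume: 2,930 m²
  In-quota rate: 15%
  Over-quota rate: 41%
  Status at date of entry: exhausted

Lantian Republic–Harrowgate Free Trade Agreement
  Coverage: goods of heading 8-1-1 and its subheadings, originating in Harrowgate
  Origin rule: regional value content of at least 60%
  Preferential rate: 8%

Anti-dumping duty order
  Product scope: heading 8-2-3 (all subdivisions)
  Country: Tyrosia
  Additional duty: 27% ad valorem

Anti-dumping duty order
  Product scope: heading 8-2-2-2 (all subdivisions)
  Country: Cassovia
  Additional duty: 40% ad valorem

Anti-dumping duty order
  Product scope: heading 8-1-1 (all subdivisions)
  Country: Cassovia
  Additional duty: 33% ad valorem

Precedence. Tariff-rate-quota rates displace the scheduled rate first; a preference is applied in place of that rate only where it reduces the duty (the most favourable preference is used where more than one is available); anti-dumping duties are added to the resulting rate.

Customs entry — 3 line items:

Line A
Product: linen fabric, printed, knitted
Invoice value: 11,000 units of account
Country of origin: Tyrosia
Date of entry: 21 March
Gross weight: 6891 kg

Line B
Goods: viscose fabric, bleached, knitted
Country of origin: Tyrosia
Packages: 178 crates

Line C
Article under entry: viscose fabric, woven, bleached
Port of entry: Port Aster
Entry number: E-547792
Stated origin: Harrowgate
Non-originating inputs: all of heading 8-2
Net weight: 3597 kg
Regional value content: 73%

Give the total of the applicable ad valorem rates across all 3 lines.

Line A: linen → 8-2; knitted → 8-2-3; printed → 8-2-3-1. Scheduled 38%. anti-dumping (Tyrosia, 8-2-3): +27%; total 38% + 27% = 65%. → 65%.
Line B: viscose → 8-1; knitted → 8-1-4; bleached → 8-1-4-1. Scheduled 7%. No special measure applies. → 7%.
Line C: viscose → 8-1; woven → 8-1-1; bleached → 8-1-1-2. Scheduled 25%. Harrowgate agreement on 8-3-2-4: 8-1-1-2 not covered; Harrowgate agreement on 8-1-1: RVC ≥ 60% → 8% available; preferential 8%. → 8%.
Sum: 65% + 7% + 8% = 80%.

80%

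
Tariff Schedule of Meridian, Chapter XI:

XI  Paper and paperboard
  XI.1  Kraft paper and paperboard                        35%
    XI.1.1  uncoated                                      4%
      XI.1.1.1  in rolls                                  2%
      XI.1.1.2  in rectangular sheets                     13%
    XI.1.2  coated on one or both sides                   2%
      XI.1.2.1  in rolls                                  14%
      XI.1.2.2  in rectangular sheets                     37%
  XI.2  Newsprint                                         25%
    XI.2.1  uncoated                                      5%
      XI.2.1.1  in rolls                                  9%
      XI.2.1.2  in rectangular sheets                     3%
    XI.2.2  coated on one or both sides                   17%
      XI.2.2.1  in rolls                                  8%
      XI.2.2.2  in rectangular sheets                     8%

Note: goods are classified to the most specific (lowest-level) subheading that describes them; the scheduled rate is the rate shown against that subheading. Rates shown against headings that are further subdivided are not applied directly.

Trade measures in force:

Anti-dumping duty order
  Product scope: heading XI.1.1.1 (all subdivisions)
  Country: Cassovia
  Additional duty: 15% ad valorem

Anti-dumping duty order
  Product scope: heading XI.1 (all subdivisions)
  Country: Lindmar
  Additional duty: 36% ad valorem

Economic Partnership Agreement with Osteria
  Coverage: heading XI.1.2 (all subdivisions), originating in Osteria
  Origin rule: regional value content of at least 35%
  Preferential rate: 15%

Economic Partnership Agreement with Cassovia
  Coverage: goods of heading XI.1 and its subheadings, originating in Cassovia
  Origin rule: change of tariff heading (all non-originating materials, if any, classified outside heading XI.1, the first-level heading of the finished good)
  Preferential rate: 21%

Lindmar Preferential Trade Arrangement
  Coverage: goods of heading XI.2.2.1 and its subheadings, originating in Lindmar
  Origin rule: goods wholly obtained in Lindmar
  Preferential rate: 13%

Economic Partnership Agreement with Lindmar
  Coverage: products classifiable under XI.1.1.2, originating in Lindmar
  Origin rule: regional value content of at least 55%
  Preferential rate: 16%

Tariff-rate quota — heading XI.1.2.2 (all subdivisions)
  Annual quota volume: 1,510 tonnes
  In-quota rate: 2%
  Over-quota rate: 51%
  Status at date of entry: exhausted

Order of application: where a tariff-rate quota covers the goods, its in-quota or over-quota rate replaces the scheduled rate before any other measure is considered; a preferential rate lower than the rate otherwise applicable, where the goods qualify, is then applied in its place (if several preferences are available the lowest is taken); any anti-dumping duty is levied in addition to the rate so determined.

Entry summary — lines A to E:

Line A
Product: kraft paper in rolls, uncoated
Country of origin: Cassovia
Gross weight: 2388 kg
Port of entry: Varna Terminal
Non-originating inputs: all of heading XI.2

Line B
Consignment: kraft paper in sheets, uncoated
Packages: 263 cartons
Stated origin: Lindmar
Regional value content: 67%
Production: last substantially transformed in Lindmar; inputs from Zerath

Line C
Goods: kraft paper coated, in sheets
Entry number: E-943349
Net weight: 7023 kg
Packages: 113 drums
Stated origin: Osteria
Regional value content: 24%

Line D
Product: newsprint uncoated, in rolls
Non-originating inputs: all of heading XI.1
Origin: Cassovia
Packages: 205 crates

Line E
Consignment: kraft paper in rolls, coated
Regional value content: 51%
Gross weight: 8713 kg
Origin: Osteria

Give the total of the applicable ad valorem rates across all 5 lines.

Line A: kraft paper → XI.1; uncoated → XI.1.1; in rolls → XI.1.1.1. Scheduled 2%. Cassovia agreement on XI.1: CTH met → 21% available; preference 21% not lower than 2% → no reduction; anti-dumping (Cassovia, XI.1.1.1): +15%; total 2% + 15% = 17%. → 17%.
Line B: kraft paper → XI.1; uncoated → XI.1.1; in sheets → XI.1.1.2. Scheduled 13%. Lindmar agreement on XI.2.2.1: XI.1.1.2 not covered; Lindmar agreement on XI.1.1.2: RVC ≥ 55% → 16% available; preference 16% not lower than 13% → no reduction; anti-dumping (Lindmar, XI.1): +36%; total 13% + 36% = 49%. → 49%.
Line C: kraft paper → XI.1; coated → XI.1.2; in sheets → XI.1.2.2. Scheduled 37%. quota on XI.1.2.2 exhausted → over-quota 51%; Osteria agreement on XI.1.2: RVC < 35%. → 51%.
Line D: newsprint → XI.2; uncoated → XI.2.1; in rolls → XI.2.1.1. Scheduled 9%. Cassovia agreement on XI.1: XI.2.1.1 not covered. → 9%.
Line E: kraft paper → XI.1; coated → XI.1.2; in rolls → XI.1.2.1. Scheduled 14%. Osteria agreement on XI.1.2: RVC ≥ 35% → 15% available; preference 15% not lower than 14% → no reduction. → 14%.
Sum: 17% + 49% + 51% + 9% + 14% = 140%.

140%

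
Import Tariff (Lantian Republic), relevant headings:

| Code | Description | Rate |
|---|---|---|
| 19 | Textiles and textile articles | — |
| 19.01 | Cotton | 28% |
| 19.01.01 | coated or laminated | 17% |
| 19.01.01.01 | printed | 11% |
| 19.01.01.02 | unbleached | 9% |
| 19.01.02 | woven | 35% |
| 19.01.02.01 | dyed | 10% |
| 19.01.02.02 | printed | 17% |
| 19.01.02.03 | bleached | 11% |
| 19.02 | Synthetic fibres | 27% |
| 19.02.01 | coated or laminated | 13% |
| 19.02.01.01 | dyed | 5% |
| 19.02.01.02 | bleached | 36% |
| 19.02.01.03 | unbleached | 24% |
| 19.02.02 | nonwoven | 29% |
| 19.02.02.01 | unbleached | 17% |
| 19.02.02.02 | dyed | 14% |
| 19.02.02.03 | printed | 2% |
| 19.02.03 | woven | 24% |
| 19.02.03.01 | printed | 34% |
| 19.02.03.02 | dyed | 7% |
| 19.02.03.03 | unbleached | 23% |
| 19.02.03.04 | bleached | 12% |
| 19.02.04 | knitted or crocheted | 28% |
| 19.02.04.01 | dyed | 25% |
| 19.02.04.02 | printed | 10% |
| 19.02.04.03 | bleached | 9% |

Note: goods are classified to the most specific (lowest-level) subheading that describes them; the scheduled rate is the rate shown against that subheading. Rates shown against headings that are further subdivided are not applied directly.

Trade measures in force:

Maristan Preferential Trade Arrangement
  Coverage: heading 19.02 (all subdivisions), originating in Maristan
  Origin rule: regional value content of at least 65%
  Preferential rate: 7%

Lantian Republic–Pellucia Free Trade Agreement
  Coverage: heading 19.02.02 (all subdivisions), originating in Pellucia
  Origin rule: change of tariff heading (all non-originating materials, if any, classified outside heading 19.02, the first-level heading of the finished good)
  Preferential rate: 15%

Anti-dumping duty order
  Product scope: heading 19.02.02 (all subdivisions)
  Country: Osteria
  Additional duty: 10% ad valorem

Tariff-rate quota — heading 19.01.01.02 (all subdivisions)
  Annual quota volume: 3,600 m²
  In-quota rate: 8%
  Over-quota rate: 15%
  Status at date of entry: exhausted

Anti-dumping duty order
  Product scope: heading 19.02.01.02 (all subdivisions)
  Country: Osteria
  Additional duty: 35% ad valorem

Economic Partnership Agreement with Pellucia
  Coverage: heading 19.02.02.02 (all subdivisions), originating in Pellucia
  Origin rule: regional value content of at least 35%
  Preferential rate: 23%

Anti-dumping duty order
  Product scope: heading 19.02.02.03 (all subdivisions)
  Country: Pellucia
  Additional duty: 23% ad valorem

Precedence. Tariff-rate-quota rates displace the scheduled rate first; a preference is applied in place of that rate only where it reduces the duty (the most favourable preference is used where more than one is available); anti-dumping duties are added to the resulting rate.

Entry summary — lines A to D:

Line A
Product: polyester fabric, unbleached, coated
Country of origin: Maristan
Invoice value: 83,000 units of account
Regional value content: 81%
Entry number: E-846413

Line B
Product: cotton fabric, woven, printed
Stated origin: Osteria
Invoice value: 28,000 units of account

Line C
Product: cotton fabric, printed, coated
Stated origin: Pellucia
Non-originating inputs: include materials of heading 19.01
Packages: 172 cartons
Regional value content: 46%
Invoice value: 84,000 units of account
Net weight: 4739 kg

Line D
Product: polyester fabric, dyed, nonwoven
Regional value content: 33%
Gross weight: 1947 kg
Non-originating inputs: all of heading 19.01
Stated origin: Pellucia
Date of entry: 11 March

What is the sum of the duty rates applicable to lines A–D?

49%

Line A: polyester → 19.02; coated → 19.02.01; unbleached → 19.02.01.03. Scheduled 24%. Maristan agreement on 19.02: RVC ≥ 65% → 7% available; preferential 7%. → 7%.
Line B: cotton → 19.01; woven → 19.01.02; printed → 19.01.02.02. Scheduled 17%. No special measure applies. → 17%.
Line C: cotton → 19.01; coated → 19.01.01; printed → 19.01.01.01. Scheduled 11%. Pellucia agreement on 19.02.02: 19.01.01.01 not covered; Pellucia agreement on 19.02.02.02: 19.01.01.01 not covered. → 11%.
Line D: polyester → 19.02; nonwoven → 19.02.02; dyed → 19.02.02.02. Scheduled 14%. Pellucia agreement on 19.02.02: CTH met → 15% available; Pellucia agreement on 19.02.02.02: RVC < 35%; preference 15% not lower than 14% → no reduction. → 14%.
Sum: 7% + 17% + 11% + 14% = 49%.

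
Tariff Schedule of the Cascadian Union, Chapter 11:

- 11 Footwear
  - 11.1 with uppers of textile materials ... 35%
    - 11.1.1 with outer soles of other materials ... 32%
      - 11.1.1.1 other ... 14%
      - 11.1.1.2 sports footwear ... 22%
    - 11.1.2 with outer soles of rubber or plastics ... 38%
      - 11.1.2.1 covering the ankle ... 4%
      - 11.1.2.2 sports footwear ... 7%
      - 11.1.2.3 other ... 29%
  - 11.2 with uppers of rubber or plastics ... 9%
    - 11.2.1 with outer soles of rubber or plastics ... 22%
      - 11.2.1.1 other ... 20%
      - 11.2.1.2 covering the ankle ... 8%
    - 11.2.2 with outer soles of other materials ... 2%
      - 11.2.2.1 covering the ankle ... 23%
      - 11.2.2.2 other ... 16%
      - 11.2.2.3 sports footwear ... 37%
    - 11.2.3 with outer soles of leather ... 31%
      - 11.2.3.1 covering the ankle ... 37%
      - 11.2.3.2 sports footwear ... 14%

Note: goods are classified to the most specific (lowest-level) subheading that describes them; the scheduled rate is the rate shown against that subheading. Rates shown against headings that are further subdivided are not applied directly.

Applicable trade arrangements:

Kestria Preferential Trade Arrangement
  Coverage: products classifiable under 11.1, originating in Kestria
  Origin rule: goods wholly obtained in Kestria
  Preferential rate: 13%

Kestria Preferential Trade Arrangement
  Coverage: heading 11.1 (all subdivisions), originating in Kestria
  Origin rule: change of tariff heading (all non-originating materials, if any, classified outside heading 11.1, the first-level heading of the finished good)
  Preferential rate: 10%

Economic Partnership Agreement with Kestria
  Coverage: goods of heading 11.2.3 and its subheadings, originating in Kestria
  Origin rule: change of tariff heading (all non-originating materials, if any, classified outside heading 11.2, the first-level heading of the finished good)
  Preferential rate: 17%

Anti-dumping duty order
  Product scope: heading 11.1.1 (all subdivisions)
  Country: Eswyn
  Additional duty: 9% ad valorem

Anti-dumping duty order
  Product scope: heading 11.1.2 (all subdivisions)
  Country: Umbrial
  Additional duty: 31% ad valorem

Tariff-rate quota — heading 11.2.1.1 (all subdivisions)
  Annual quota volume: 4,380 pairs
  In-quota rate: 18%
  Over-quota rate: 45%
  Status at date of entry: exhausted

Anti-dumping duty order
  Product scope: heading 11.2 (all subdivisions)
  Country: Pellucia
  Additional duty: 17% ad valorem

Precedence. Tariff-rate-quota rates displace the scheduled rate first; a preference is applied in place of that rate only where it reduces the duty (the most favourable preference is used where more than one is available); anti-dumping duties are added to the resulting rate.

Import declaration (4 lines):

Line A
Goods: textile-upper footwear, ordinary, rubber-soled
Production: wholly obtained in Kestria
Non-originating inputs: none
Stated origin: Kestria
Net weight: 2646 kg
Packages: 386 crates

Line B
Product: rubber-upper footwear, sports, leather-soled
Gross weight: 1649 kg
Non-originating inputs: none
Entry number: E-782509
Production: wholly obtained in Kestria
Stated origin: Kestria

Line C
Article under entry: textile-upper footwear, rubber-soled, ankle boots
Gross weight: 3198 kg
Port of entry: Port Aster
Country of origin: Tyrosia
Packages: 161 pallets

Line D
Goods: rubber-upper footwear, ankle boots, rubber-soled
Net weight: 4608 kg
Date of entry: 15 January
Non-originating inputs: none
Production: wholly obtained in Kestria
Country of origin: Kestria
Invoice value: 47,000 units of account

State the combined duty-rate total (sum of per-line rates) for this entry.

36%

Line A: textile-upper → 11.1; rubber-soled → 11.1.2; ordinary → 11.1.2.3. Scheduled 29%. Kestria agreement on 11.1: wholly obtained → 13% available; Kestria agreement on 11.1: CTH met → 10% available; Kestria agreement on 11.2.3: 11.1.2.3 not covered; preferential 10%. → 10%.
Line B: rubber-upper → 11.2; leather-soled → 11.2.3; sports → 11.2.3.2. Scheduled 14%. Kestria agreement on 11.1: 11.2.3.2 not covered; Kestria agreement on 11.1: 11.2.3.2 not covered; Kestria agreement on 11.2.3: CTH met → 17% available; preference 17% not lower than 14% → no reduction. → 14%.
Line C: textile-upper → 11.1; rubber-soled → 11.1.2; ankle boots → 11.1.2.1. Scheduled 4%. No special measure applies. → 4%.
Line D: rubber-upper → 11.2; rubber-soled → 11.2.1; ankle boots → 11.2.1.2. Scheduled 8%. Kestria agreement on 11.1: 11.2.1.2 not covered; Kestria agreement on 11.1: 11.2.1.2 not covered; Kestria agreement on 11.2.3: 11.2.1.2 not covered. → 8%.
Sum: 10% + 14% + 4% + 8% = 36%.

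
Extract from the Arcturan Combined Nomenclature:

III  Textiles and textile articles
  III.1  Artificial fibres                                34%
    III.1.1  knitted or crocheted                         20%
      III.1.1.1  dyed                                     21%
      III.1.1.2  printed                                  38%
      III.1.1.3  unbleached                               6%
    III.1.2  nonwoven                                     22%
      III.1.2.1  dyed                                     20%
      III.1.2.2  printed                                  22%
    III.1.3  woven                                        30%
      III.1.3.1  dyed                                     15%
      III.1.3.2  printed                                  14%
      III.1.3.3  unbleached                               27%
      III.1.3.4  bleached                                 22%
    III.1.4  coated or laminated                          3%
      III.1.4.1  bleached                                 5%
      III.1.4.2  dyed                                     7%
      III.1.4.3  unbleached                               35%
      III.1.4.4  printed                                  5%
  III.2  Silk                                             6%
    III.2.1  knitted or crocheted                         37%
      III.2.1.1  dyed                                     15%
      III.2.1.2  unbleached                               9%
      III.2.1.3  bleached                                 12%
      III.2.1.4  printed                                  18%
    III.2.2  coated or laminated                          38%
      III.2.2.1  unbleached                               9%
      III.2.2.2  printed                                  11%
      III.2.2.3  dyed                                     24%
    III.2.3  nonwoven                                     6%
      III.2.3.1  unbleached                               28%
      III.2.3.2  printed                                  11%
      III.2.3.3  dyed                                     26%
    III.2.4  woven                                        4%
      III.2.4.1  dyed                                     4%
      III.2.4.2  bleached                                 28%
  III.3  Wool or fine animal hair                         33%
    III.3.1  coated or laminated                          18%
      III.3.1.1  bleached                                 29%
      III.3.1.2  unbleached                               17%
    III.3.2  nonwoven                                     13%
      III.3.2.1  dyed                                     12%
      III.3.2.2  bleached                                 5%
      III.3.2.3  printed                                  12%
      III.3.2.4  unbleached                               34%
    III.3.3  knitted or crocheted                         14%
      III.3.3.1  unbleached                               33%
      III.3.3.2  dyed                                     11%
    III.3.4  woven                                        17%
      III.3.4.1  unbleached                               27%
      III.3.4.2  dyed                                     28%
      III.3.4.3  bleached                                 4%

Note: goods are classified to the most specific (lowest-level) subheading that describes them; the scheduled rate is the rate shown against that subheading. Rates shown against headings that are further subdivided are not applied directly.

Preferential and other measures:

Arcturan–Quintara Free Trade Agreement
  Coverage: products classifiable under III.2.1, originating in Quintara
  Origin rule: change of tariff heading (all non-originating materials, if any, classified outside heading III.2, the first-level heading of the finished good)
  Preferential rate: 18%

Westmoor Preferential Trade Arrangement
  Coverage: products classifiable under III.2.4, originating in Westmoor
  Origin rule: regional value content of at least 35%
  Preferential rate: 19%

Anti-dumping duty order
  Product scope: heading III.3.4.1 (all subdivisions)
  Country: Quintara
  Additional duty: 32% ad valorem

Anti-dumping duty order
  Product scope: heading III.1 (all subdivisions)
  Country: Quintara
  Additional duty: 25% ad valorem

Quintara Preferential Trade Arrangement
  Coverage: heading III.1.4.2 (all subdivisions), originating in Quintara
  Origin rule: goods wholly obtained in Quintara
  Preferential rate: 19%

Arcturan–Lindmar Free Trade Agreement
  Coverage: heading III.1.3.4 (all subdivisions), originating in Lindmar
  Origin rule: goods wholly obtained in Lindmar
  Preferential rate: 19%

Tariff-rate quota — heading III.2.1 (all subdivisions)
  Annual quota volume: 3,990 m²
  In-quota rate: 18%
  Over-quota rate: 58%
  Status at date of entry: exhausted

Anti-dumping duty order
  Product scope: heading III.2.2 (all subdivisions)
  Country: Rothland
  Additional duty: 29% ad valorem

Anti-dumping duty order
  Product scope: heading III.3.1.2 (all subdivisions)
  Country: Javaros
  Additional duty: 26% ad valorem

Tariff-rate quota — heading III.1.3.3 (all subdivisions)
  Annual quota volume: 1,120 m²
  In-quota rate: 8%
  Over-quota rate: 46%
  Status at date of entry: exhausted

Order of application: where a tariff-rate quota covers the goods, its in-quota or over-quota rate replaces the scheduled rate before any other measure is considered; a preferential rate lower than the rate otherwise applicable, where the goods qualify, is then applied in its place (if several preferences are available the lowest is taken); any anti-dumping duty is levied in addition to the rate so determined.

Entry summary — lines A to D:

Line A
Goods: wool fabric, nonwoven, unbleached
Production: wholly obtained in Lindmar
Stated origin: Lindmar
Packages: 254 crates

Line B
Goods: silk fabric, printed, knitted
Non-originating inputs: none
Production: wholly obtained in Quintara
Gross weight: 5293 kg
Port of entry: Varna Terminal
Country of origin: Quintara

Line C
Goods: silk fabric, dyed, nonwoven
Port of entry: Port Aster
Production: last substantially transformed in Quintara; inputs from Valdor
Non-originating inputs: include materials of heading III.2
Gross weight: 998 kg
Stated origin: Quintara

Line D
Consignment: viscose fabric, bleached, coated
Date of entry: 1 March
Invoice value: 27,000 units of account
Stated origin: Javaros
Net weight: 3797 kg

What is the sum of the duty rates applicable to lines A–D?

83%

Line A: wool → III.3; nonwoven → III.3.2; unbleached → III.3.2.4. Scheduled 34%. Lindmar agreement on III.1.3.4: III.3.2.4 not covered. → 34%.
Line B: silk → III.2; knitted → III.2.1; printed → III.2.1.4. Scheduled 18%. quota on III.2.1 exhausted → over-quota 58%; Quintara agreement on III.2.1: CTH met → 18% available; Quintara agreement on III.1.4.2: III.2.1.4 not covered; preferential 18%. → 18%.
Line C: silk → III.2; nonwoven → III.2.3; dyed → III.2.3.3. Scheduled 26%. Quintara agreement on III.2.1: III.2.3.3 not covered; Quintara agreement on III.1.4.2: III.2.3.3 not covered. → 26%.
Line D: viscose → III.1; coated → III.1.4; bleached → III.1.4.1. Scheduled 5%. No special measure applies. → 5%.
Sum: 34% + 18% + 26% + 5% = 83%.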